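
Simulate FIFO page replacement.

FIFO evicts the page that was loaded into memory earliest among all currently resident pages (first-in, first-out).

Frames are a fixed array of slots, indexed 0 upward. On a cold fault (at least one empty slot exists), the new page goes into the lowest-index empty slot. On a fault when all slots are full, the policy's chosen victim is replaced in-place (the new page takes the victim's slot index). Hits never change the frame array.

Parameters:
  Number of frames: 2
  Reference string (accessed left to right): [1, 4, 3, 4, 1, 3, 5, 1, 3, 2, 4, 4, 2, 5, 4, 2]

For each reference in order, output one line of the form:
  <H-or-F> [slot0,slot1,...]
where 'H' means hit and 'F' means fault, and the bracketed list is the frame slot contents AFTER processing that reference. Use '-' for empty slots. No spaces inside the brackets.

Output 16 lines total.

F [1,-]
F [1,4]
F [3,4]
H [3,4]
F [3,1]
H [3,1]
F [5,1]
H [5,1]
F [5,3]
F [2,3]
F [2,4]
H [2,4]
H [2,4]
F [5,4]
H [5,4]
F [5,2]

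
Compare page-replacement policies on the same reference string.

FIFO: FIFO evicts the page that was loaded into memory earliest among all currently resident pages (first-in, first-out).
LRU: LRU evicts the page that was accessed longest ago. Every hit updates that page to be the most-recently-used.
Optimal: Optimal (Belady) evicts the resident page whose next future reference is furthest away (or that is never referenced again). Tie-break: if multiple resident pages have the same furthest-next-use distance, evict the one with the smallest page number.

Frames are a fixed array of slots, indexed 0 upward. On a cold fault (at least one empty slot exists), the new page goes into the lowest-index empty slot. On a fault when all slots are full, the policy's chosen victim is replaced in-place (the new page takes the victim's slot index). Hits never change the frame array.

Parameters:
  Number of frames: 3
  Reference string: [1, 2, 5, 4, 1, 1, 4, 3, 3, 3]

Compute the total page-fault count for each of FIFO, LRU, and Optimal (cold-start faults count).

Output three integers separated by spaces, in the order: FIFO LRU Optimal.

Answer: 6 6 5

Derivation:
--- FIFO ---
  step 0: ref 1 -> FAULT, frames=[1,-,-] (faults so far: 1)
  step 1: ref 2 -> FAULT, frames=[1,2,-] (faults so far: 2)
  step 2: ref 5 -> FAULT, frames=[1,2,5] (faults so far: 3)
  step 3: ref 4 -> FAULT, evict 1, frames=[4,2,5] (faults so far: 4)
  step 4: ref 1 -> FAULT, evict 2, frames=[4,1,5] (faults so far: 5)
  step 5: ref 1 -> HIT, frames=[4,1,5] (faults so far: 5)
  step 6: ref 4 -> HIT, frames=[4,1,5] (faults so far: 5)
  step 7: ref 3 -> FAULT, evict 5, frames=[4,1,3] (faults so far: 6)
  step 8: ref 3 -> HIT, frames=[4,1,3] (faults so far: 6)
  step 9: ref 3 -> HIT, frames=[4,1,3] (faults so far: 6)
  FIFO total faults: 6
--- LRU ---
  step 0: ref 1 -> FAULT, frames=[1,-,-] (faults so far: 1)
  step 1: ref 2 -> FAULT, frames=[1,2,-] (faults so far: 2)
  step 2: ref 5 -> FAULT, frames=[1,2,5] (faults so far: 3)
  step 3: ref 4 -> FAULT, evict 1, frames=[4,2,5] (faults so far: 4)
  step 4: ref 1 -> FAULT, evict 2, frames=[4,1,5] (faults so far: 5)
  step 5: ref 1 -> HIT, frames=[4,1,5] (faults so far: 5)
  step 6: ref 4 -> HIT, frames=[4,1,5] (faults so far: 5)
  step 7: ref 3 -> FAULT, evict 5, frames=[4,1,3] (faults so far: 6)
  step 8: ref 3 -> HIT, frames=[4,1,3] (faults so far: 6)
  step 9: ref 3 -> HIT, frames=[4,1,3] (faults so far: 6)
  LRU total faults: 6
--- Optimal ---
  step 0: ref 1 -> FAULT, frames=[1,-,-] (faults so far: 1)
  step 1: ref 2 -> FAULT, frames=[1,2,-] (faults so far: 2)
  step 2: ref 5 -> FAULT, frames=[1,2,5] (faults so far: 3)
  step 3: ref 4 -> FAULT, evict 2, frames=[1,4,5] (faults so far: 4)
  step 4: ref 1 -> HIT, frames=[1,4,5] (faults so far: 4)
  step 5: ref 1 -> HIT, frames=[1,4,5] (faults so far: 4)
  step 6: ref 4 -> HIT, frames=[1,4,5] (faults so far: 4)
  step 7: ref 3 -> FAULT, evict 1, frames=[3,4,5] (faults so far: 5)
  step 8: ref 3 -> HIT, frames=[3,4,5] (faults so far: 5)
  step 9: ref 3 -> HIT, frames=[3,4,5] (faults so far: 5)
  Optimal total faults: 5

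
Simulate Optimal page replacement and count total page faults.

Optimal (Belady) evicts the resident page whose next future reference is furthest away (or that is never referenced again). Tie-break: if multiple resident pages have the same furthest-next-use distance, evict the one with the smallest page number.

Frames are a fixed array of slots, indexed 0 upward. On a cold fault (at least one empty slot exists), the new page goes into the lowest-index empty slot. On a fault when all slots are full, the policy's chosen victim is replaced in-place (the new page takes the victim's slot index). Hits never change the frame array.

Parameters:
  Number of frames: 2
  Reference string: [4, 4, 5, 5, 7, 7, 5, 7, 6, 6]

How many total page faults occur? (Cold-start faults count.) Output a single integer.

Step 0: ref 4 → FAULT, frames=[4,-]
Step 1: ref 4 → HIT, frames=[4,-]
Step 2: ref 5 → FAULT, frames=[4,5]
Step 3: ref 5 → HIT, frames=[4,5]
Step 4: ref 7 → FAULT (evict 4), frames=[7,5]
Step 5: ref 7 → HIT, frames=[7,5]
Step 6: ref 5 → HIT, frames=[7,5]
Step 7: ref 7 → HIT, frames=[7,5]
Step 8: ref 6 → FAULT (evict 5), frames=[7,6]
Step 9: ref 6 → HIT, frames=[7,6]
Total faults: 4

Answer: 4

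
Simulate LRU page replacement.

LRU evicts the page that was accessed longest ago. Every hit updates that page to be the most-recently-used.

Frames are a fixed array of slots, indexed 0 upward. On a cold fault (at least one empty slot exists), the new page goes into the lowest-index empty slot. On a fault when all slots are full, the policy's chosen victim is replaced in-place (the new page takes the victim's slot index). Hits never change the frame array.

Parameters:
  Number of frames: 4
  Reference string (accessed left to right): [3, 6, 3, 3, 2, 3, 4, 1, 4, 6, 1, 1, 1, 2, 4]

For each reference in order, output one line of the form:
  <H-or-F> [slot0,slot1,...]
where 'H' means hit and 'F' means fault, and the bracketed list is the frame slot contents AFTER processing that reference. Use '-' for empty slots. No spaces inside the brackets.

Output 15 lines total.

F [3,-,-,-]
F [3,6,-,-]
H [3,6,-,-]
H [3,6,-,-]
F [3,6,2,-]
H [3,6,2,-]
F [3,6,2,4]
F [3,1,2,4]
H [3,1,2,4]
F [3,1,6,4]
H [3,1,6,4]
H [3,1,6,4]
H [3,1,6,4]
F [2,1,6,4]
H [2,1,6,4]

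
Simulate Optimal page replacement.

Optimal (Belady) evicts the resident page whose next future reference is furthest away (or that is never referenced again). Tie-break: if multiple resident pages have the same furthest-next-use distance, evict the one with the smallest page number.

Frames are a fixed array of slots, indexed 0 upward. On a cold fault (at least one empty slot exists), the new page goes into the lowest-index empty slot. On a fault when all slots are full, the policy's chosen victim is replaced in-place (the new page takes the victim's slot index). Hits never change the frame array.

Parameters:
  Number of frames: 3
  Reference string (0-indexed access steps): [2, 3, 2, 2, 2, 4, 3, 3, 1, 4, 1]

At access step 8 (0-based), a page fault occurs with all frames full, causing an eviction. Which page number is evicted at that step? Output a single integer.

Step 0: ref 2 -> FAULT, frames=[2,-,-]
Step 1: ref 3 -> FAULT, frames=[2,3,-]
Step 2: ref 2 -> HIT, frames=[2,3,-]
Step 3: ref 2 -> HIT, frames=[2,3,-]
Step 4: ref 2 -> HIT, frames=[2,3,-]
Step 5: ref 4 -> FAULT, frames=[2,3,4]
Step 6: ref 3 -> HIT, frames=[2,3,4]
Step 7: ref 3 -> HIT, frames=[2,3,4]
Step 8: ref 1 -> FAULT, evict 2, frames=[1,3,4]
At step 8: evicted page 2

Answer: 2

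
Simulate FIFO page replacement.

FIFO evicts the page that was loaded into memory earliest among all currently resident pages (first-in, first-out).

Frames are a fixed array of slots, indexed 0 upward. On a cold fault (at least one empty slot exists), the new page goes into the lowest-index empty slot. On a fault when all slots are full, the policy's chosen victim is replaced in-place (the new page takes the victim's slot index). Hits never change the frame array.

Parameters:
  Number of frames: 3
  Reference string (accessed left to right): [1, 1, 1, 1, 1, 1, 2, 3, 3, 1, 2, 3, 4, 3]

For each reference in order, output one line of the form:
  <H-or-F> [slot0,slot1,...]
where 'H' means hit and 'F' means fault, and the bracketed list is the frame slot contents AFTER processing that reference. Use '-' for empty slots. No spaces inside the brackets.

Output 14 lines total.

F [1,-,-]
H [1,-,-]
H [1,-,-]
H [1,-,-]
H [1,-,-]
H [1,-,-]
F [1,2,-]
F [1,2,3]
H [1,2,3]
H [1,2,3]
H [1,2,3]
H [1,2,3]
F [4,2,3]
H [4,2,3]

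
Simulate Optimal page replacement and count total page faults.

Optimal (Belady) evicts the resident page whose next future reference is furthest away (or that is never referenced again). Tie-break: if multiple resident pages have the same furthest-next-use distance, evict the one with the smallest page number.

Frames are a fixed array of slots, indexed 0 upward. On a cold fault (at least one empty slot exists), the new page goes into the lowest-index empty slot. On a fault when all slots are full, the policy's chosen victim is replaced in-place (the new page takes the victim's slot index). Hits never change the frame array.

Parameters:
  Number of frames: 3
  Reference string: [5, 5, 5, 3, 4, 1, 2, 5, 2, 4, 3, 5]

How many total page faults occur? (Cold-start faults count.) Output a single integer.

Answer: 6

Derivation:
Step 0: ref 5 → FAULT, frames=[5,-,-]
Step 1: ref 5 → HIT, frames=[5,-,-]
Step 2: ref 5 → HIT, frames=[5,-,-]
Step 3: ref 3 → FAULT, frames=[5,3,-]
Step 4: ref 4 → FAULT, frames=[5,3,4]
Step 5: ref 1 → FAULT (evict 3), frames=[5,1,4]
Step 6: ref 2 → FAULT (evict 1), frames=[5,2,4]
Step 7: ref 5 → HIT, frames=[5,2,4]
Step 8: ref 2 → HIT, frames=[5,2,4]
Step 9: ref 4 → HIT, frames=[5,2,4]
Step 10: ref 3 → FAULT (evict 2), frames=[5,3,4]
Step 11: ref 5 → HIT, frames=[5,3,4]
Total faults: 6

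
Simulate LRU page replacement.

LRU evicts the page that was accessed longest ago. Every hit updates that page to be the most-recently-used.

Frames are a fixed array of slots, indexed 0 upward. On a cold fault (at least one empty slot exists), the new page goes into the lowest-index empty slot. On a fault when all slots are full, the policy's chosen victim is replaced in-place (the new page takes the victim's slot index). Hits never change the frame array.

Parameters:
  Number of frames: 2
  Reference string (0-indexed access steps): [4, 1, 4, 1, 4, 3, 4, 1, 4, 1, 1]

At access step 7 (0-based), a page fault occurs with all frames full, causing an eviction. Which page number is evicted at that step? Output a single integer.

Answer: 3

Derivation:
Step 0: ref 4 -> FAULT, frames=[4,-]
Step 1: ref 1 -> FAULT, frames=[4,1]
Step 2: ref 4 -> HIT, frames=[4,1]
Step 3: ref 1 -> HIT, frames=[4,1]
Step 4: ref 4 -> HIT, frames=[4,1]
Step 5: ref 3 -> FAULT, evict 1, frames=[4,3]
Step 6: ref 4 -> HIT, frames=[4,3]
Step 7: ref 1 -> FAULT, evict 3, frames=[4,1]
At step 7: evicted page 3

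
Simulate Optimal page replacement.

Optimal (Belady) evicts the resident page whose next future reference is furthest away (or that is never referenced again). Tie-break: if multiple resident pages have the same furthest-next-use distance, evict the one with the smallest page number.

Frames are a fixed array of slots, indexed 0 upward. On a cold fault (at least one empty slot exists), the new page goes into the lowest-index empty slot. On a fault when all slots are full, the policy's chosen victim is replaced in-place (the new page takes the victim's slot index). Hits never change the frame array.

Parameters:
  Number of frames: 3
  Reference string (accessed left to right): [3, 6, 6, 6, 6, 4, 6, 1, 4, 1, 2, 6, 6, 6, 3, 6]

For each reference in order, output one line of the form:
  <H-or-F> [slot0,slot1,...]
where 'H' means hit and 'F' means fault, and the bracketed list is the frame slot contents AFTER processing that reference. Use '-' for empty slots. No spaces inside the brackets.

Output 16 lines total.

F [3,-,-]
F [3,6,-]
H [3,6,-]
H [3,6,-]
H [3,6,-]
F [3,6,4]
H [3,6,4]
F [1,6,4]
H [1,6,4]
H [1,6,4]
F [2,6,4]
H [2,6,4]
H [2,6,4]
H [2,6,4]
F [3,6,4]
H [3,6,4]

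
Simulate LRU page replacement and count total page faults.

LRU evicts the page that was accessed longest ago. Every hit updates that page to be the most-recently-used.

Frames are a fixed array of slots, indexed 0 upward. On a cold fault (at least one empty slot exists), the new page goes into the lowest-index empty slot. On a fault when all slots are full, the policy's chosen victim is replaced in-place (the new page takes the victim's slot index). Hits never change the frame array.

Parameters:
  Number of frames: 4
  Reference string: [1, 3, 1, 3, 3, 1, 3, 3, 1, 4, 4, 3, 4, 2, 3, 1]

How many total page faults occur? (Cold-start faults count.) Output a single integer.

Answer: 4

Derivation:
Step 0: ref 1 → FAULT, frames=[1,-,-,-]
Step 1: ref 3 → FAULT, frames=[1,3,-,-]
Step 2: ref 1 → HIT, frames=[1,3,-,-]
Step 3: ref 3 → HIT, frames=[1,3,-,-]
Step 4: ref 3 → HIT, frames=[1,3,-,-]
Step 5: ref 1 → HIT, frames=[1,3,-,-]
Step 6: ref 3 → HIT, frames=[1,3,-,-]
Step 7: ref 3 → HIT, frames=[1,3,-,-]
Step 8: ref 1 → HIT, frames=[1,3,-,-]
Step 9: ref 4 → FAULT, frames=[1,3,4,-]
Step 10: ref 4 → HIT, frames=[1,3,4,-]
Step 11: ref 3 → HIT, frames=[1,3,4,-]
Step 12: ref 4 → HIT, frames=[1,3,4,-]
Step 13: ref 2 → FAULT, frames=[1,3,4,2]
Step 14: ref 3 → HIT, frames=[1,3,4,2]
Step 15: ref 1 → HIT, frames=[1,3,4,2]
Total faults: 4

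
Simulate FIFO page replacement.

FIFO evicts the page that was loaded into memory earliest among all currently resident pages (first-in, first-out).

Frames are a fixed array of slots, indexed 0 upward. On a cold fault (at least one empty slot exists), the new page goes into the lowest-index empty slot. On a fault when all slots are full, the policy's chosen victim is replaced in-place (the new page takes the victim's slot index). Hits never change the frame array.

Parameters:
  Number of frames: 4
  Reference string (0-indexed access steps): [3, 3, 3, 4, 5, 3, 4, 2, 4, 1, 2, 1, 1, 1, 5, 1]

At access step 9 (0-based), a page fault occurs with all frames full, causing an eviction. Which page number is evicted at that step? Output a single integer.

Answer: 3

Derivation:
Step 0: ref 3 -> FAULT, frames=[3,-,-,-]
Step 1: ref 3 -> HIT, frames=[3,-,-,-]
Step 2: ref 3 -> HIT, frames=[3,-,-,-]
Step 3: ref 4 -> FAULT, frames=[3,4,-,-]
Step 4: ref 5 -> FAULT, frames=[3,4,5,-]
Step 5: ref 3 -> HIT, frames=[3,4,5,-]
Step 6: ref 4 -> HIT, frames=[3,4,5,-]
Step 7: ref 2 -> FAULT, frames=[3,4,5,2]
Step 8: ref 4 -> HIT, frames=[3,4,5,2]
Step 9: ref 1 -> FAULT, evict 3, frames=[1,4,5,2]
At step 9: evicted page 3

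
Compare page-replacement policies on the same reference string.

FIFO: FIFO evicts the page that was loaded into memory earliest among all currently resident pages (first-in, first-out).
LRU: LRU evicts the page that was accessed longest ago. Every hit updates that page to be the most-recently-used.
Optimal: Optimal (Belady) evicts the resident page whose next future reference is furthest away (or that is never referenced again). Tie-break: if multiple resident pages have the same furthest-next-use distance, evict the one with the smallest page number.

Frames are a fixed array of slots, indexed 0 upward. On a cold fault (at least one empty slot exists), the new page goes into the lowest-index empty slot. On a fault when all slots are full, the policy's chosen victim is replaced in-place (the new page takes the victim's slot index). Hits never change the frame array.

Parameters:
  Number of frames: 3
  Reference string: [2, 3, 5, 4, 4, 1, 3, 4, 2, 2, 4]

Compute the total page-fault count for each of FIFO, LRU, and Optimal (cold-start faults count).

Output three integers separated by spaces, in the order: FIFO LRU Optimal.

Answer: 8 7 6

Derivation:
--- FIFO ---
  step 0: ref 2 -> FAULT, frames=[2,-,-] (faults so far: 1)
  step 1: ref 3 -> FAULT, frames=[2,3,-] (faults so far: 2)
  step 2: ref 5 -> FAULT, frames=[2,3,5] (faults so far: 3)
  step 3: ref 4 -> FAULT, evict 2, frames=[4,3,5] (faults so far: 4)
  step 4: ref 4 -> HIT, frames=[4,3,5] (faults so far: 4)
  step 5: ref 1 -> FAULT, evict 3, frames=[4,1,5] (faults so far: 5)
  step 6: ref 3 -> FAULT, evict 5, frames=[4,1,3] (faults so far: 6)
  step 7: ref 4 -> HIT, frames=[4,1,3] (faults so far: 6)
  step 8: ref 2 -> FAULT, evict 4, frames=[2,1,3] (faults so far: 7)
  step 9: ref 2 -> HIT, frames=[2,1,3] (faults so far: 7)
  step 10: ref 4 -> FAULT, evict 1, frames=[2,4,3] (faults so far: 8)
  FIFO total faults: 8
--- LRU ---
  step 0: ref 2 -> FAULT, frames=[2,-,-] (faults so far: 1)
  step 1: ref 3 -> FAULT, frames=[2,3,-] (faults so far: 2)
  step 2: ref 5 -> FAULT, frames=[2,3,5] (faults so far: 3)
  step 3: ref 4 -> FAULT, evict 2, frames=[4,3,5] (faults so far: 4)
  step 4: ref 4 -> HIT, frames=[4,3,5] (faults so far: 4)
  step 5: ref 1 -> FAULT, evict 3, frames=[4,1,5] (faults so far: 5)
  step 6: ref 3 -> FAULT, evict 5, frames=[4,1,3] (faults so far: 6)
  step 7: ref 4 -> HIT, frames=[4,1,3] (faults so far: 6)
  step 8: ref 2 -> FAULT, evict 1, frames=[4,2,3] (faults so far: 7)
  step 9: ref 2 -> HIT, frames=[4,2,3] (faults so far: 7)
  step 10: ref 4 -> HIT, frames=[4,2,3] (faults so far: 7)
  LRU total faults: 7
--- Optimal ---
  step 0: ref 2 -> FAULT, frames=[2,-,-] (faults so far: 1)
  step 1: ref 3 -> FAULT, frames=[2,3,-] (faults so far: 2)
  step 2: ref 5 -> FAULT, frames=[2,3,5] (faults so far: 3)
  step 3: ref 4 -> FAULT, evict 5, frames=[2,3,4] (faults so far: 4)
  step 4: ref 4 -> HIT, frames=[2,3,4] (faults so far: 4)
  step 5: ref 1 -> FAULT, evict 2, frames=[1,3,4] (faults so far: 5)
  step 6: ref 3 -> HIT, frames=[1,3,4] (faults so far: 5)
  step 7: ref 4 -> HIT, frames=[1,3,4] (faults so far: 5)
  step 8: ref 2 -> FAULT, evict 1, frames=[2,3,4] (faults so far: 6)
  step 9: ref 2 -> HIT, frames=[2,3,4] (faults so far: 6)
  step 10: ref 4 -> HIT, frames=[2,3,4] (faults so far: 6)
  Optimal total faults: 6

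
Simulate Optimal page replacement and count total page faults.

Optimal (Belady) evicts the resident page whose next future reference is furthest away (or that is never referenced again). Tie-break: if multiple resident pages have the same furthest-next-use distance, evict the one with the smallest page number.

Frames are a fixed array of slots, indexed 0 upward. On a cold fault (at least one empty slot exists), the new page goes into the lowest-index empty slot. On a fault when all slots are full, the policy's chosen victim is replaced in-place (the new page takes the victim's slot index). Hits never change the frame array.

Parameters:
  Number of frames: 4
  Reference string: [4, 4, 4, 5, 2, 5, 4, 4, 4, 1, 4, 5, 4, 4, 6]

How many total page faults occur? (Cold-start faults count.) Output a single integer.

Step 0: ref 4 → FAULT, frames=[4,-,-,-]
Step 1: ref 4 → HIT, frames=[4,-,-,-]
Step 2: ref 4 → HIT, frames=[4,-,-,-]
Step 3: ref 5 → FAULT, frames=[4,5,-,-]
Step 4: ref 2 → FAULT, frames=[4,5,2,-]
Step 5: ref 5 → HIT, frames=[4,5,2,-]
Step 6: ref 4 → HIT, frames=[4,5,2,-]
Step 7: ref 4 → HIT, frames=[4,5,2,-]
Step 8: ref 4 → HIT, frames=[4,5,2,-]
Step 9: ref 1 → FAULT, frames=[4,5,2,1]
Step 10: ref 4 → HIT, frames=[4,5,2,1]
Step 11: ref 5 → HIT, frames=[4,5,2,1]
Step 12: ref 4 → HIT, frames=[4,5,2,1]
Step 13: ref 4 → HIT, frames=[4,5,2,1]
Step 14: ref 6 → FAULT (evict 1), frames=[4,5,2,6]
Total faults: 5

Answer: 5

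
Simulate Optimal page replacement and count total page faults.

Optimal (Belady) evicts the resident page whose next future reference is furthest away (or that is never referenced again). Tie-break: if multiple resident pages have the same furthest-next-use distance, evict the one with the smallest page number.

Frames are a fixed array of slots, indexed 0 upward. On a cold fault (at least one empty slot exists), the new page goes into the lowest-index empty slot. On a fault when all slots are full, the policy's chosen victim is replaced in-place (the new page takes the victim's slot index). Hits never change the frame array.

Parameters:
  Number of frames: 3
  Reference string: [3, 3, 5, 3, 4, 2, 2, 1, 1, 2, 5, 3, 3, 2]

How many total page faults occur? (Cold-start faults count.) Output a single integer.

Answer: 6

Derivation:
Step 0: ref 3 → FAULT, frames=[3,-,-]
Step 1: ref 3 → HIT, frames=[3,-,-]
Step 2: ref 5 → FAULT, frames=[3,5,-]
Step 3: ref 3 → HIT, frames=[3,5,-]
Step 4: ref 4 → FAULT, frames=[3,5,4]
Step 5: ref 2 → FAULT (evict 4), frames=[3,5,2]
Step 6: ref 2 → HIT, frames=[3,5,2]
Step 7: ref 1 → FAULT (evict 3), frames=[1,5,2]
Step 8: ref 1 → HIT, frames=[1,5,2]
Step 9: ref 2 → HIT, frames=[1,5,2]
Step 10: ref 5 → HIT, frames=[1,5,2]
Step 11: ref 3 → FAULT (evict 1), frames=[3,5,2]
Step 12: ref 3 → HIT, frames=[3,5,2]
Step 13: ref 2 → HIT, frames=[3,5,2]
Total faults: 6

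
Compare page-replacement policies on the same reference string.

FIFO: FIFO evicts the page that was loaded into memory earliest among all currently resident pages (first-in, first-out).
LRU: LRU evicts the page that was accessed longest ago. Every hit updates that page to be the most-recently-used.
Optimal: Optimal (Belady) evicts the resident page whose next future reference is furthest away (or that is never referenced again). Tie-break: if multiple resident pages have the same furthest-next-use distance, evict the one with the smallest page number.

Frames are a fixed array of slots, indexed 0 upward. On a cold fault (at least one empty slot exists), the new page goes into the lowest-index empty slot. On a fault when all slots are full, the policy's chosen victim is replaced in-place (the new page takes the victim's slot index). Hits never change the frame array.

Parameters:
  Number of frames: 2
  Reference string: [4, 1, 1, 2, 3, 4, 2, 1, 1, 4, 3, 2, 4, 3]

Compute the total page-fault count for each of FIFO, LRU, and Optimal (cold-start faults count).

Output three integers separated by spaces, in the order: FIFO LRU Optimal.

Answer: 12 12 9

Derivation:
--- FIFO ---
  step 0: ref 4 -> FAULT, frames=[4,-] (faults so far: 1)
  step 1: ref 1 -> FAULT, frames=[4,1] (faults so far: 2)
  step 2: ref 1 -> HIT, frames=[4,1] (faults so far: 2)
  step 3: ref 2 -> FAULT, evict 4, frames=[2,1] (faults so far: 3)
  step 4: ref 3 -> FAULT, evict 1, frames=[2,3] (faults so far: 4)
  step 5: ref 4 -> FAULT, evict 2, frames=[4,3] (faults so far: 5)
  step 6: ref 2 -> FAULT, evict 3, frames=[4,2] (faults so far: 6)
  step 7: ref 1 -> FAULT, evict 4, frames=[1,2] (faults so far: 7)
  step 8: ref 1 -> HIT, frames=[1,2] (faults so far: 7)
  step 9: ref 4 -> FAULT, evict 2, frames=[1,4] (faults so far: 8)
  step 10: ref 3 -> FAULT, evict 1, frames=[3,4] (faults so far: 9)
  step 11: ref 2 -> FAULT, evict 4, frames=[3,2] (faults so far: 10)
  step 12: ref 4 -> FAULT, evict 3, frames=[4,2] (faults so far: 11)
  step 13: ref 3 -> FAULT, evict 2, frames=[4,3] (faults so far: 12)
  FIFO total faults: 12
--- LRU ---
  step 0: ref 4 -> FAULT, frames=[4,-] (faults so far: 1)
  step 1: ref 1 -> FAULT, frames=[4,1] (faults so far: 2)
  step 2: ref 1 -> HIT, frames=[4,1] (faults so far: 2)
  step 3: ref 2 -> FAULT, evict 4, frames=[2,1] (faults so far: 3)
  step 4: ref 3 -> FAULT, evict 1, frames=[2,3] (faults so far: 4)
  step 5: ref 4 -> FAULT, evict 2, frames=[4,3] (faults so far: 5)
  step 6: ref 2 -> FAULT, evict 3, frames=[4,2] (faults so far: 6)
  step 7: ref 1 -> FAULT, evict 4, frames=[1,2] (faults so far: 7)
  step 8: ref 1 -> HIT, frames=[1,2] (faults so far: 7)
  step 9: ref 4 -> FAULT, evict 2, frames=[1,4] (faults so far: 8)
  step 10: ref 3 -> FAULT, evict 1, frames=[3,4] (faults so far: 9)
  step 11: ref 2 -> FAULT, evict 4, frames=[3,2] (faults so far: 10)
  step 12: ref 4 -> FAULT, evict 3, frames=[4,2] (faults so far: 11)
  step 13: ref 3 -> FAULT, evict 2, frames=[4,3] (faults so far: 12)
  LRU total faults: 12
--- Optimal ---
  step 0: ref 4 -> FAULT, frames=[4,-] (faults so far: 1)
  step 1: ref 1 -> FAULT, frames=[4,1] (faults so far: 2)
  step 2: ref 1 -> HIT, frames=[4,1] (faults so far: 2)
  step 3: ref 2 -> FAULT, evict 1, frames=[4,2] (faults so far: 3)
  step 4: ref 3 -> FAULT, evict 2, frames=[4,3] (faults so far: 4)
  step 5: ref 4 -> HIT, frames=[4,3] (faults so far: 4)
  step 6: ref 2 -> FAULT, evict 3, frames=[4,2] (faults so far: 5)
  step 7: ref 1 -> FAULT, evict 2, frames=[4,1] (faults so far: 6)
  step 8: ref 1 -> HIT, frames=[4,1] (faults so far: 6)
  step 9: ref 4 -> HIT, frames=[4,1] (faults so far: 6)
  step 10: ref 3 -> FAULT, evict 1, frames=[4,3] (faults so far: 7)
  step 11: ref 2 -> FAULT, evict 3, frames=[4,2] (faults so far: 8)
  step 12: ref 4 -> HIT, frames=[4,2] (faults so far: 8)
  step 13: ref 3 -> FAULT, evict 2, frames=[4,3] (faults so far: 9)
  Optimal total faults: 9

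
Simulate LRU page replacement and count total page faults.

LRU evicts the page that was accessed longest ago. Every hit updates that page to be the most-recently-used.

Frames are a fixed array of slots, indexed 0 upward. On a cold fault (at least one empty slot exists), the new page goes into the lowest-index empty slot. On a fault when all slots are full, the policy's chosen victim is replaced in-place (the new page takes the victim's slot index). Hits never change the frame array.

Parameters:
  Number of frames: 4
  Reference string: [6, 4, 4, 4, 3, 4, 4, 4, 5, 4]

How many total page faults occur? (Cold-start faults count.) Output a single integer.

Step 0: ref 6 → FAULT, frames=[6,-,-,-]
Step 1: ref 4 → FAULT, frames=[6,4,-,-]
Step 2: ref 4 → HIT, frames=[6,4,-,-]
Step 3: ref 4 → HIT, frames=[6,4,-,-]
Step 4: ref 3 → FAULT, frames=[6,4,3,-]
Step 5: ref 4 → HIT, frames=[6,4,3,-]
Step 6: ref 4 → HIT, frames=[6,4,3,-]
Step 7: ref 4 → HIT, frames=[6,4,3,-]
Step 8: ref 5 → FAULT, frames=[6,4,3,5]
Step 9: ref 4 → HIT, frames=[6,4,3,5]
Total faults: 4

Answer: 4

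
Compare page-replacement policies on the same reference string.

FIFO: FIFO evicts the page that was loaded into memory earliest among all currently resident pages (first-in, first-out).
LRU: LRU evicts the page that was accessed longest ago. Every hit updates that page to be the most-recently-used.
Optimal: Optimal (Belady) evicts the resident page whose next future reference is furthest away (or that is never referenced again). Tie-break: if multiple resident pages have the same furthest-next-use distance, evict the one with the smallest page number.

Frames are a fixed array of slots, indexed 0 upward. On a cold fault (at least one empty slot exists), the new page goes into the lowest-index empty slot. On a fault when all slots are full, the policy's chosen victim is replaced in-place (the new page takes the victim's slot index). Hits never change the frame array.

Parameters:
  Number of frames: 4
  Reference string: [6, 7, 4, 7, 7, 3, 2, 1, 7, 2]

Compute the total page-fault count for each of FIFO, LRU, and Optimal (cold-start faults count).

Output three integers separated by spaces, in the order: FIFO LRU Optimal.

Answer: 7 6 6

Derivation:
--- FIFO ---
  step 0: ref 6 -> FAULT, frames=[6,-,-,-] (faults so far: 1)
  step 1: ref 7 -> FAULT, frames=[6,7,-,-] (faults so far: 2)
  step 2: ref 4 -> FAULT, frames=[6,7,4,-] (faults so far: 3)
  step 3: ref 7 -> HIT, frames=[6,7,4,-] (faults so far: 3)
  step 4: ref 7 -> HIT, frames=[6,7,4,-] (faults so far: 3)
  step 5: ref 3 -> FAULT, frames=[6,7,4,3] (faults so far: 4)
  step 6: ref 2 -> FAULT, evict 6, frames=[2,7,4,3] (faults so far: 5)
  step 7: ref 1 -> FAULT, evict 7, frames=[2,1,4,3] (faults so far: 6)
  step 8: ref 7 -> FAULT, evict 4, frames=[2,1,7,3] (faults so far: 7)
  step 9: ref 2 -> HIT, frames=[2,1,7,3] (faults so far: 7)
  FIFO total faults: 7
--- LRU ---
  step 0: ref 6 -> FAULT, frames=[6,-,-,-] (faults so far: 1)
  step 1: ref 7 -> FAULT, frames=[6,7,-,-] (faults so far: 2)
  step 2: ref 4 -> FAULT, frames=[6,7,4,-] (faults so far: 3)
  step 3: ref 7 -> HIT, frames=[6,7,4,-] (faults so far: 3)
  step 4: ref 7 -> HIT, frames=[6,7,4,-] (faults so far: 3)
  step 5: ref 3 -> FAULT, frames=[6,7,4,3] (faults so far: 4)
  step 6: ref 2 -> FAULT, evict 6, frames=[2,7,4,3] (faults so far: 5)
  step 7: ref 1 -> FAULT, evict 4, frames=[2,7,1,3] (faults so far: 6)
  step 8: ref 7 -> HIT, frames=[2,7,1,3] (faults so far: 6)
  step 9: ref 2 -> HIT, frames=[2,7,1,3] (faults so far: 6)
  LRU total faults: 6
--- Optimal ---
  step 0: ref 6 -> FAULT, frames=[6,-,-,-] (faults so far: 1)
  step 1: ref 7 -> FAULT, frames=[6,7,-,-] (faults so far: 2)
  step 2: ref 4 -> FAULT, frames=[6,7,4,-] (faults so far: 3)
  step 3: ref 7 -> HIT, frames=[6,7,4,-] (faults so far: 3)
  step 4: ref 7 -> HIT, frames=[6,7,4,-] (faults so far: 3)
  step 5: ref 3 -> FAULT, frames=[6,7,4,3] (faults so far: 4)
  step 6: ref 2 -> FAULT, evict 3, frames=[6,7,4,2] (faults so far: 5)
  step 7: ref 1 -> FAULT, evict 4, frames=[6,7,1,2] (faults so far: 6)
  step 8: ref 7 -> HIT, frames=[6,7,1,2] (faults so far: 6)
  step 9: ref 2 -> HIT, frames=[6,7,1,2] (faults so far: 6)
  Optimal total faults: 6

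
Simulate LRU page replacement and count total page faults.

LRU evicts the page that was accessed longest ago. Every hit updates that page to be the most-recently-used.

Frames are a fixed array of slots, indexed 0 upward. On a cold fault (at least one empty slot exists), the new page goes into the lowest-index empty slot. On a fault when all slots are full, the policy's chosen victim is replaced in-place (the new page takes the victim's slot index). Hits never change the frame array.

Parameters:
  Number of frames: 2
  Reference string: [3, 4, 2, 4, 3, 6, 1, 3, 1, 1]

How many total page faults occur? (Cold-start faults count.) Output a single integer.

Step 0: ref 3 → FAULT, frames=[3,-]
Step 1: ref 4 → FAULT, frames=[3,4]
Step 2: ref 2 → FAULT (evict 3), frames=[2,4]
Step 3: ref 4 → HIT, frames=[2,4]
Step 4: ref 3 → FAULT (evict 2), frames=[3,4]
Step 5: ref 6 → FAULT (evict 4), frames=[3,6]
Step 6: ref 1 → FAULT (evict 3), frames=[1,6]
Step 7: ref 3 → FAULT (evict 6), frames=[1,3]
Step 8: ref 1 → HIT, frames=[1,3]
Step 9: ref 1 → HIT, frames=[1,3]
Total faults: 7

Answer: 7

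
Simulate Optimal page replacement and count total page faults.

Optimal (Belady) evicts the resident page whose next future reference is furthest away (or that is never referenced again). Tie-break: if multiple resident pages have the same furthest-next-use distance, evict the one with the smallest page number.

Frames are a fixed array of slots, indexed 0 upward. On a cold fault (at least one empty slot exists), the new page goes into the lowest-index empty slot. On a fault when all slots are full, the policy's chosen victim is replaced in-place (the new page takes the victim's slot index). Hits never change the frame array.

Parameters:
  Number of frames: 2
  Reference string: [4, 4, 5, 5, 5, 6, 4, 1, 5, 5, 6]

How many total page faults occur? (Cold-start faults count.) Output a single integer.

Step 0: ref 4 → FAULT, frames=[4,-]
Step 1: ref 4 → HIT, frames=[4,-]
Step 2: ref 5 → FAULT, frames=[4,5]
Step 3: ref 5 → HIT, frames=[4,5]
Step 4: ref 5 → HIT, frames=[4,5]
Step 5: ref 6 → FAULT (evict 5), frames=[4,6]
Step 6: ref 4 → HIT, frames=[4,6]
Step 7: ref 1 → FAULT (evict 4), frames=[1,6]
Step 8: ref 5 → FAULT (evict 1), frames=[5,6]
Step 9: ref 5 → HIT, frames=[5,6]
Step 10: ref 6 → HIT, frames=[5,6]
Total faults: 5

Answer: 5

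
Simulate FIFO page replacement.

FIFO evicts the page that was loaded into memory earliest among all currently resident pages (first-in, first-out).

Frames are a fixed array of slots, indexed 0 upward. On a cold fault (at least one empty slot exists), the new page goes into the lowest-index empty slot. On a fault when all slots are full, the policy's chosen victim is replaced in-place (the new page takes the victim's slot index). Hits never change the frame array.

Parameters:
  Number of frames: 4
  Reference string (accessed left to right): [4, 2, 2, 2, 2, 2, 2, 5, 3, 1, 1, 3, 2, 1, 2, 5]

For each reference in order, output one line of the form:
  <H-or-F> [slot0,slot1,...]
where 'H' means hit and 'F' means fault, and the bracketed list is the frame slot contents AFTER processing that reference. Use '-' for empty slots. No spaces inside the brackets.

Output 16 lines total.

F [4,-,-,-]
F [4,2,-,-]
H [4,2,-,-]
H [4,2,-,-]
H [4,2,-,-]
H [4,2,-,-]
H [4,2,-,-]
F [4,2,5,-]
F [4,2,5,3]
F [1,2,5,3]
H [1,2,5,3]
H [1,2,5,3]
H [1,2,5,3]
H [1,2,5,3]
H [1,2,5,3]
H [1,2,5,3]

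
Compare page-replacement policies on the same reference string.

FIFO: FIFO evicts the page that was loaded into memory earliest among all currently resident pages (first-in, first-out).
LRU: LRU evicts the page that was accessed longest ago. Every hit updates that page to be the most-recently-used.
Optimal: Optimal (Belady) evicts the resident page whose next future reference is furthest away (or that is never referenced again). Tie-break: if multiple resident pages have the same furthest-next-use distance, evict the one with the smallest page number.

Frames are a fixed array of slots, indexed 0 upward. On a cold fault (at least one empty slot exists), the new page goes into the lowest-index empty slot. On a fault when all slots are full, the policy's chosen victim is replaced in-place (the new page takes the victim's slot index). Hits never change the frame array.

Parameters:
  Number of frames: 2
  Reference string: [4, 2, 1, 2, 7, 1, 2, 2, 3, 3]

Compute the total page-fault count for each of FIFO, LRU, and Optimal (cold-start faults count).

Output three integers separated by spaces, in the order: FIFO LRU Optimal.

Answer: 6 7 6

Derivation:
--- FIFO ---
  step 0: ref 4 -> FAULT, frames=[4,-] (faults so far: 1)
  step 1: ref 2 -> FAULT, frames=[4,2] (faults so far: 2)
  step 2: ref 1 -> FAULT, evict 4, frames=[1,2] (faults so far: 3)
  step 3: ref 2 -> HIT, frames=[1,2] (faults so far: 3)
  step 4: ref 7 -> FAULT, evict 2, frames=[1,7] (faults so far: 4)
  step 5: ref 1 -> HIT, frames=[1,7] (faults so far: 4)
  step 6: ref 2 -> FAULT, evict 1, frames=[2,7] (faults so far: 5)
  step 7: ref 2 -> HIT, frames=[2,7] (faults so far: 5)
  step 8: ref 3 -> FAULT, evict 7, frames=[2,3] (faults so far: 6)
  step 9: ref 3 -> HIT, frames=[2,3] (faults so far: 6)
  FIFO total faults: 6
--- LRU ---
  step 0: ref 4 -> FAULT, frames=[4,-] (faults so far: 1)
  step 1: ref 2 -> FAULT, frames=[4,2] (faults so far: 2)
  step 2: ref 1 -> FAULT, evict 4, frames=[1,2] (faults so far: 3)
  step 3: ref 2 -> HIT, frames=[1,2] (faults so far: 3)
  step 4: ref 7 -> FAULT, evict 1, frames=[7,2] (faults so far: 4)
  step 5: ref 1 -> FAULT, evict 2, frames=[7,1] (faults so far: 5)
  step 6: ref 2 -> FAULT, evict 7, frames=[2,1] (faults so far: 6)
  step 7: ref 2 -> HIT, frames=[2,1] (faults so far: 6)
  step 8: ref 3 -> FAULT, evict 1, frames=[2,3] (faults so far: 7)
  step 9: ref 3 -> HIT, frames=[2,3] (faults so far: 7)
  LRU total faults: 7
--- Optimal ---
  step 0: ref 4 -> FAULT, frames=[4,-] (faults so far: 1)
  step 1: ref 2 -> FAULT, frames=[4,2] (faults so far: 2)
  step 2: ref 1 -> FAULT, evict 4, frames=[1,2] (faults so far: 3)
  step 3: ref 2 -> HIT, frames=[1,2] (faults so far: 3)
  step 4: ref 7 -> FAULT, evict 2, frames=[1,7] (faults so far: 4)
  step 5: ref 1 -> HIT, frames=[1,7] (faults so far: 4)
  step 6: ref 2 -> FAULT, evict 1, frames=[2,7] (faults so far: 5)
  step 7: ref 2 -> HIT, frames=[2,7] (faults so far: 5)
  step 8: ref 3 -> FAULT, evict 2, frames=[3,7] (faults so far: 6)
  step 9: ref 3 -> HIT, frames=[3,7] (faults so far: 6)
  Optimal total faults: 6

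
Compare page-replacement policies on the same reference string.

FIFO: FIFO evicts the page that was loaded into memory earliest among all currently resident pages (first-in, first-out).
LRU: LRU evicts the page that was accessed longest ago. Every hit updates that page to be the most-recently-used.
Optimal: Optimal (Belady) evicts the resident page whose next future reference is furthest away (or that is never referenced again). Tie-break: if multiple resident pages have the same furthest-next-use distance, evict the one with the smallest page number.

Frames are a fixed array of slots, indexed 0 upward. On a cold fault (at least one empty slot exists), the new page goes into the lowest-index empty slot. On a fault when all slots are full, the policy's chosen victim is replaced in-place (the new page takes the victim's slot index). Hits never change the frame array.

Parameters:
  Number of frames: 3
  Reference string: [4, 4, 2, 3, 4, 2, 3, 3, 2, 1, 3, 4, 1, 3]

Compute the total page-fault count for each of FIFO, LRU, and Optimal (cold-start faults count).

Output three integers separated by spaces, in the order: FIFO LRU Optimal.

--- FIFO ---
  step 0: ref 4 -> FAULT, frames=[4,-,-] (faults so far: 1)
  step 1: ref 4 -> HIT, frames=[4,-,-] (faults so far: 1)
  step 2: ref 2 -> FAULT, frames=[4,2,-] (faults so far: 2)
  step 3: ref 3 -> FAULT, frames=[4,2,3] (faults so far: 3)
  step 4: ref 4 -> HIT, frames=[4,2,3] (faults so far: 3)
  step 5: ref 2 -> HIT, frames=[4,2,3] (faults so far: 3)
  step 6: ref 3 -> HIT, frames=[4,2,3] (faults so far: 3)
  step 7: ref 3 -> HIT, frames=[4,2,3] (faults so far: 3)
  step 8: ref 2 -> HIT, frames=[4,2,3] (faults so far: 3)
  step 9: ref 1 -> FAULT, evict 4, frames=[1,2,3] (faults so far: 4)
  step 10: ref 3 -> HIT, frames=[1,2,3] (faults so far: 4)
  step 11: ref 4 -> FAULT, evict 2, frames=[1,4,3] (faults so far: 5)
  step 12: ref 1 -> HIT, frames=[1,4,3] (faults so far: 5)
  step 13: ref 3 -> HIT, frames=[1,4,3] (faults so far: 5)
  FIFO total faults: 5
--- LRU ---
  step 0: ref 4 -> FAULT, frames=[4,-,-] (faults so far: 1)
  step 1: ref 4 -> HIT, frames=[4,-,-] (faults so far: 1)
  step 2: ref 2 -> FAULT, frames=[4,2,-] (faults so far: 2)
  step 3: ref 3 -> FAULT, frames=[4,2,3] (faults so far: 3)
  step 4: ref 4 -> HIT, frames=[4,2,3] (faults so far: 3)
  step 5: ref 2 -> HIT, frames=[4,2,3] (faults so far: 3)
  step 6: ref 3 -> HIT, frames=[4,2,3] (faults so far: 3)
  step 7: ref 3 -> HIT, frames=[4,2,3] (faults so far: 3)
  step 8: ref 2 -> HIT, frames=[4,2,3] (faults so far: 3)
  step 9: ref 1 -> FAULT, evict 4, frames=[1,2,3] (faults so far: 4)
  step 10: ref 3 -> HIT, frames=[1,2,3] (faults so far: 4)
  step 11: ref 4 -> FAULT, evict 2, frames=[1,4,3] (faults so far: 5)
  step 12: ref 1 -> HIT, frames=[1,4,3] (faults so far: 5)
  step 13: ref 3 -> HIT, frames=[1,4,3] (faults so far: 5)
  LRU total faults: 5
--- Optimal ---
  step 0: ref 4 -> FAULT, frames=[4,-,-] (faults so far: 1)
  step 1: ref 4 -> HIT, frames=[4,-,-] (faults so far: 1)
  step 2: ref 2 -> FAULT, frames=[4,2,-] (faults so far: 2)
  step 3: ref 3 -> FAULT, frames=[4,2,3] (faults so far: 3)
  step 4: ref 4 -> HIT, frames=[4,2,3] (faults so far: 3)
  step 5: ref 2 -> HIT, frames=[4,2,3] (faults so far: 3)
  step 6: ref 3 -> HIT, frames=[4,2,3] (faults so far: 3)
  step 7: ref 3 -> HIT, frames=[4,2,3] (faults so far: 3)
  step 8: ref 2 -> HIT, frames=[4,2,3] (faults so far: 3)
  step 9: ref 1 -> FAULT, evict 2, frames=[4,1,3] (faults so far: 4)
  step 10: ref 3 -> HIT, frames=[4,1,3] (faults so far: 4)
  step 11: ref 4 -> HIT, frames=[4,1,3] (faults so far: 4)
  step 12: ref 1 -> HIT, frames=[4,1,3] (faults so far: 4)
  step 13: ref 3 -> HIT, frames=[4,1,3] (faults so far: 4)
  Optimal total faults: 4

Answer: 5 5 4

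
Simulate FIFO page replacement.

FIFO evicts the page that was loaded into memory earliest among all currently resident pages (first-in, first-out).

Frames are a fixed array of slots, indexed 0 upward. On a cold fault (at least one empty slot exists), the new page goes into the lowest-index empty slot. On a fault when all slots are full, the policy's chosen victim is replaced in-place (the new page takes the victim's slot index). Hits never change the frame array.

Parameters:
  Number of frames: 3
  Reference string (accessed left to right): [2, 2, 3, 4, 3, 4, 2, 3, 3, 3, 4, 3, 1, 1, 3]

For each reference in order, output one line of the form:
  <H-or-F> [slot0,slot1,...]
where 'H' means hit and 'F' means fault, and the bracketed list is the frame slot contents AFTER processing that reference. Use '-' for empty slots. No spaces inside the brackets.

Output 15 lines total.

F [2,-,-]
H [2,-,-]
F [2,3,-]
F [2,3,4]
H [2,3,4]
H [2,3,4]
H [2,3,4]
H [2,3,4]
H [2,3,4]
H [2,3,4]
H [2,3,4]
H [2,3,4]
F [1,3,4]
H [1,3,4]
H [1,3,4]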